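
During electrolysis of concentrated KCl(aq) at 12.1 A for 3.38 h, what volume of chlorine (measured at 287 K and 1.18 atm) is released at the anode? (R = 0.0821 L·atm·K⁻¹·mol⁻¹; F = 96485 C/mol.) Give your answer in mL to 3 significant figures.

Q = 12.1 A × 12168 s = 1.472×10^5 C
n(e⁻) = 1.472×10^5 / 96485 = 1.526 mol
2Cl⁻ → Cl₂ + 2e⁻, so n(Cl₂) = 1.526 / 2 = 0.7630 mol
V = nRT/P = 0.7630 × 0.0821 × 287 / 1.18 = 15.24 L
= 15200 mL

15200 mL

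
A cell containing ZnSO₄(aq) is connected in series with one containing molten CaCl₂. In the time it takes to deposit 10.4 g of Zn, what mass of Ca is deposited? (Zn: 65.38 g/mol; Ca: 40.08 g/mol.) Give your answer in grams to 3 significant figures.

n(Zn) = 10.4 / 65.38 = 0.1591 mol
Zn²⁺ + 2e⁻ → Zn, so n(e⁻) = 2 × 0.1591 = 0.3182 mol
Same current for the same time ⇒ same n(e⁻) = 0.3182 mol in both cells.
Ca²⁺ + 2e⁻ → Ca, so n(Ca) = 0.3182 / 2 = 0.1591 mol
m(Ca) = 0.1591 × 40.08 = 6.38 g

6.38 g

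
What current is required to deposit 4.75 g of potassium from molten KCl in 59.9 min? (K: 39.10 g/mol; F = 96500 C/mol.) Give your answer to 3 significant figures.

3.26 A

n(K) = 4.75 / 39.10 = 0.1215 mol
K⁺ + e⁻ → K, so n(e⁻) = 0.1215 mol
Q = 0.1215 × 96500 = 11720 C
I = Q / t = 11720 / 3594 s = 3.26 A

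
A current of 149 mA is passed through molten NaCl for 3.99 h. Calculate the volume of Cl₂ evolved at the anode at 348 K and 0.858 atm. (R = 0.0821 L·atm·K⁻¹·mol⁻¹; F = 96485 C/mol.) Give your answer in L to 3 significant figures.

0.369 L

Charge passed = 0.149 × 14364 = 2140 C
n(e⁻) = 2140 / 96485 = 0.02218 mol
2Cl⁻ → Cl₂ + 2e⁻, so n(Cl₂) = 0.02218 / 2 = 0.01109 mol
V = nRT/P = 0.01109 × 0.0821 × 348 / 0.858 = 0.3693 L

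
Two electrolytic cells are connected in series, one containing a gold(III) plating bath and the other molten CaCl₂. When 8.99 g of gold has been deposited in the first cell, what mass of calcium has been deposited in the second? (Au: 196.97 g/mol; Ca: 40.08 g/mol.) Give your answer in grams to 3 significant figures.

2.74 g

n(Au) = 8.99 / 196.97 = 0.04564 mol
Au³⁺ + 3e⁻ → Au, so n(e⁻) = 3 × 0.04564 = 0.1369 mol
The cells are in series, so the same charge (and hence the same n(e⁻) = 0.1369 mol) passes through both.
Ca²⁺ + 2e⁻ → Ca, so n(Ca) = 0.1369 / 2 = 0.06845 mol
m(Ca) = 0.06845 × 40.08 = 2.74 g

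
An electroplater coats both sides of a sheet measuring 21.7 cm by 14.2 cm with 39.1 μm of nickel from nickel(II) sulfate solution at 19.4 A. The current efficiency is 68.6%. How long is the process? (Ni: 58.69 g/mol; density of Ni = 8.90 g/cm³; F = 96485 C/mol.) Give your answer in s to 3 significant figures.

Plated area = 2 × 21.7 × 14.2 = 616.3 cm²
Volume = 616.3 × 39.1×10⁻⁴ cm = 2.410 cm³
m(Ni) = 2.410 × 8.90 = 21.45 g
n(Ni) = 21.45 / 58.69 = 0.3655 mol; n(e⁻) = 2 × 0.3655 = 0.7310 mol
Q = 0.7310 × 96485 / 0.686 = 1.028×10^5 C
t = 1.028×10^5 / 19.4 = 5299 s

5300 s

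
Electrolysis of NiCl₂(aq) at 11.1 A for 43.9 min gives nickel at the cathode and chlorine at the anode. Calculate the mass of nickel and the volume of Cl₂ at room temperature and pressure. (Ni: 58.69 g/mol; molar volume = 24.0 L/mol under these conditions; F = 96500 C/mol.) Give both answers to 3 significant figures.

8.89 g Ni; 3.64 L Cl₂

Q = 11.1 × 2634 = 29240 C; n(e⁻) = 29240 / 96500 = 0.3030 mol
Cathode: Ni²⁺ + 2e⁻ → Ni → n(Ni) = 0.3030/2 = 0.1515 mol → 8.89 g
Anode: 2Cl⁻ → Cl₂ + 2e⁻ → n(Cl₂) = 0.3030/2 = 0.1515 mol → 3.64 L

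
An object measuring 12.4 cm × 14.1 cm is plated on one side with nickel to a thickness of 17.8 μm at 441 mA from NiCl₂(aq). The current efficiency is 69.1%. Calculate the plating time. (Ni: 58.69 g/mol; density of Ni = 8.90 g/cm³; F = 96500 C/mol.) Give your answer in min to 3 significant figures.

498 min

Plated area = 12.4 × 14.1 = 174.8 cm²
Volume = 174.8 × 17.8×10⁻⁴ cm = 0.3111 cm³
m(Ni) = 0.3111 × 8.90 = 2.769 g
n(Ni) = 2.769 / 58.69 = 0.04718 mol; n(e⁻) = 2 × 0.04718 = 0.09436 mol
Q = 0.09436 × 96500 / 0.691 = 13180 C
t = 13180 / 0.441 = 29890 s = 498 min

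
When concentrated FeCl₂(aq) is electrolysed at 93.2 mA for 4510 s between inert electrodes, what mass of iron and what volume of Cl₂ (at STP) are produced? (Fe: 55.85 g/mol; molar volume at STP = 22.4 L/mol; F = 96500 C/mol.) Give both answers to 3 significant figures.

0.122 g Fe; 0.0488 L Cl₂

Q = 0.0932 × 4510 = 420.3 C; n(e⁻) = 420.3 / 96500 = 0.004355 mol
Cathode: Fe²⁺ + 2e⁻ → Fe → n(Fe) = 0.004355/2 = 0.002178 mol → 0.122 g
Anode: 2Cl⁻ → Cl₂ + 2e⁻ → n(Cl₂) = 0.004355/2 = 0.002178 mol → 0.0488 L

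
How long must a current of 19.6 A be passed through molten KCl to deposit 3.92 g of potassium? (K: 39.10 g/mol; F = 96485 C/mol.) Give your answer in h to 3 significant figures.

n(K) = 3.92 / 39.10 = 0.1003 mol
K⁺ + e⁻ → K, so n(e⁻) = 0.1003 mol
Q = 0.1003 × 96485 = 9677 C
t = Q / I = 9677 / 19.6 = 493.7 s = 0.137 h

0.137 h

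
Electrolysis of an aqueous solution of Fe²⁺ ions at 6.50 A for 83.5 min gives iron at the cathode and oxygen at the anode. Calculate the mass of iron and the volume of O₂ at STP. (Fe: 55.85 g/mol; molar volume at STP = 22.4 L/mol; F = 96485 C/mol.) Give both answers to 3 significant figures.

Q = 6.50 × 5010 = 32570 C; n(e⁻) = 32570 / 96485 = 0.3376 mol
Cathode: Fe²⁺ + 2e⁻ → Fe → n(Fe) = 0.3376/2 = 0.1688 mol → 9.43 g
Anode: 2H₂O → O₂ + 4H⁺ + 4e⁻ → n(O₂) = 0.3376/4 = 0.08440 mol → 1.89 L

9.43 g Fe; 1.89 L O₂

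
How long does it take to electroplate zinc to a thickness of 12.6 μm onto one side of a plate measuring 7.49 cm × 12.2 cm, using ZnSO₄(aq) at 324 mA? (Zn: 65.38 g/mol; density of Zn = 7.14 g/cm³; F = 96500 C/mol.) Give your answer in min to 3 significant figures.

125 min

Plated area = 7.49 × 12.2 = 91.38 cm²
Volume = 91.38 × 12.6×10⁻⁴ cm = 0.1151 cm³
m(Zn) = 0.1151 × 7.14 = 0.8218 g
n(Zn) = 0.8218 / 65.38 = 0.01257 mol; n(e⁻) = 2 × 0.01257 = 0.02514 mol
Q = 0.02514 × 96500 = 2426 C
t = 2426 / 0.324 = 7488 s = 125 min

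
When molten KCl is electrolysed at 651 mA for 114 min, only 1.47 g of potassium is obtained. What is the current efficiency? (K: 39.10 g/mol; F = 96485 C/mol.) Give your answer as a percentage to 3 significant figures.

81.5%

Q = 0.651 × 6840 = 4453 C
n(e⁻) = 4453 / 96485 = 0.04615 mol
K⁺ + e⁻ → K, so theoretical n(K) = 0.04615 mol → 1.804 g
Efficiency = 1.47 / 1.804 = 0.8149 = 81.5%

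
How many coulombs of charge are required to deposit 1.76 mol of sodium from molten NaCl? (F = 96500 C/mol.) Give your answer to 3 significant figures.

1.70×10^5 C

Na⁺ + e⁻ → Na, so n(e⁻) = 1 × 1.76 = 1.760 mol
Q = 1.760 × 96500 = 1.698×10^5 C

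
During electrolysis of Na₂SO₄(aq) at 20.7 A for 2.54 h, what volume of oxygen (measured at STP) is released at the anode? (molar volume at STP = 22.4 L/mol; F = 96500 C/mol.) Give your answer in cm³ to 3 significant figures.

Charge passed = 20.7 × 9144 = 1.893×10^5 C
n(e⁻) = Q/F = 1.893×10^5/96500 = 1.962 mol
2H₂O → O₂ + 4H⁺ + 4e⁻, so n(O₂) = 1.962 / 4 = 0.4905 mol
V = 0.4905 × 22.4 = 10.99 L
= 11000 cm³

11000 cm³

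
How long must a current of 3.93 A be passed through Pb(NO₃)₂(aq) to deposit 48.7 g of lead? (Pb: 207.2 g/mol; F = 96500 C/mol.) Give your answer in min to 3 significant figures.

n(Pb) = 48.7 / 207.2 = 0.2350 mol
Pb²⁺ + 2e⁻ → Pb, so n(e⁻) = 2 × 0.2350 = 0.4700 mol
Q = 0.4700 × 96500 = 45360 C
t = Q / I = 45360 / 3.93 = 11540 s = 192 min

192 min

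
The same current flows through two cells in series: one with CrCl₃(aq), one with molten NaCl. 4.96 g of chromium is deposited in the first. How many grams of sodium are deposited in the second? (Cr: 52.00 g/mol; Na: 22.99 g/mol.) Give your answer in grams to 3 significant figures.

6.58 g

n(Cr) = 4.96 / 52.00 = 0.09538 mol
Cr³⁺ + 3e⁻ → Cr, so n(e⁻) = 3 × 0.09538 = 0.2861 mol
Same current for the same time ⇒ same n(e⁻) = 0.2861 mol in both cells.
Na⁺ + e⁻ → Na, so n(Na) = 0.2861 mol
m(Na) = 0.2861 × 22.99 = 6.58 g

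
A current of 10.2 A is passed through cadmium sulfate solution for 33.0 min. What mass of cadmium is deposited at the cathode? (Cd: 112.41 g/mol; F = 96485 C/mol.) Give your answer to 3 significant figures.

11.8 g

Charge passed = 10.2 × 1980 = 20200 C
n(e⁻) = 20200 / 96485 = 0.2094 mol
Cd²⁺ + 2e⁻ → Cd, so n(Cd) = 0.2094 / 2 = 0.1047 mol
m = 0.1047 × 112.41 = 11.8 g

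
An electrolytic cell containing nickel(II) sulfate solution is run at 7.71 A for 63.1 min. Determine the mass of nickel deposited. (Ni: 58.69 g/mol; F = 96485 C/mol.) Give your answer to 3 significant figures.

8.88 g

Charge passed = 7.71 × 3786 = 29190 C
n(e⁻) = 29190 / 96485 = 0.3025 mol
Ni²⁺ + 2e⁻ → Ni, so n(Ni) = 0.3025 / 2 = 0.1513 mol
m = 0.1513 × 58.69 = 8.88 g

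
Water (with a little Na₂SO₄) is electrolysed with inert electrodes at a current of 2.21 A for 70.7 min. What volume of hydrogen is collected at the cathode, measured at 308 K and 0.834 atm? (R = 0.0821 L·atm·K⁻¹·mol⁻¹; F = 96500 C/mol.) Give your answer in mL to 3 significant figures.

1470 mL

Q = It = 2.21 × 4242 = 9375 C
Moles of electrons = 9375 / 96500 = 0.09715 mol
2H⁺ + 2e⁻ → H₂, so n(H₂) = 0.09715 / 2 = 0.04858 mol
V = nRT/P = 0.04858 × 0.0821 × 308 / 0.834 = 1.473 L
= 1470 mL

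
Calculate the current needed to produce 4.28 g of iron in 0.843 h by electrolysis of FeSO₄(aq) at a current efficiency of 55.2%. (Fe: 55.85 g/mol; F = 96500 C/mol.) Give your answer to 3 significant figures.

8.83 A

n(Fe) = 4.28 / 55.85 = 0.07663 mol
Fe²⁺ + 2e⁻ → Fe, so n(e⁻) = 2 × 0.07663 = 0.1533 mol
Q = 0.1533 × 96500 / 0.552 = 26800 C
I = Q / t = 26800 / 3034.8 s = 8.83 A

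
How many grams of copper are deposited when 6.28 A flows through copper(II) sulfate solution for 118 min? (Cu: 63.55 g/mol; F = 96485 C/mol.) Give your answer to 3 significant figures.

14.6 g

Charge passed = 6.28 × 7080 = 44460 C
Moles of electrons = 44460 / 96485 = 0.4608 mol
Cu²⁺ + 2e⁻ → Cu, so n(Cu) = 0.4608 / 2 = 0.2304 mol
m = 0.2304 × 63.55 = 14.6 g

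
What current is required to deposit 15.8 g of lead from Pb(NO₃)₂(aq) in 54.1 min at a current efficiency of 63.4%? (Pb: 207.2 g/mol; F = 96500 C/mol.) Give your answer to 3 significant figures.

n(Pb) = 15.8 / 207.2 = 0.07625 mol
Pb²⁺ + 2e⁻ → Pb, so n(e⁻) = 2 × 0.07625 = 0.1525 mol
Q = 0.1525 × 96500 / 0.634 = 23210 C
I = Q / t = 23210 / 3246 s = 7.15 A

7.15 A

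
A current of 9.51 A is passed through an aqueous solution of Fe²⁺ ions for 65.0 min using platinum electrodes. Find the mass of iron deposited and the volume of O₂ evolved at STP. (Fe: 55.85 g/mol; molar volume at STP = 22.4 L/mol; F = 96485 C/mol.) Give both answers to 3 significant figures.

Q = 9.51 × 3900 = 37090 C; n(e⁻) = 37090 / 96485 = 0.3844 mol
Cathode: Fe²⁺ + 2e⁻ → Fe → n(Fe) = 0.3844/2 = 0.1922 mol → 10.7 g
Anode: 2H₂O → O₂ + 4H⁺ + 4e⁻ → n(O₂) = 0.3844/4 = 0.09610 mol → 2.15 L

10.7 g Fe; 2.15 L O₂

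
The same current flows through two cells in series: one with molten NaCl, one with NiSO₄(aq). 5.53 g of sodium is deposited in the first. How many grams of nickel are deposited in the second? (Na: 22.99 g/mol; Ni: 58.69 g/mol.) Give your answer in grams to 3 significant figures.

7.06 g

n(Na) = 5.53 / 22.99 = 0.2405 mol
Na⁺ + e⁻ → Na, so n(e⁻) = 0.2405 mol
Since the cells are in series, n(e⁻) in the Ni cell is also 0.2405 mol.
Ni²⁺ + 2e⁻ → Ni, so n(Ni) = 0.2405 / 2 = 0.1203 mol
m(Ni) = 0.1203 × 58.69 = 7.06 g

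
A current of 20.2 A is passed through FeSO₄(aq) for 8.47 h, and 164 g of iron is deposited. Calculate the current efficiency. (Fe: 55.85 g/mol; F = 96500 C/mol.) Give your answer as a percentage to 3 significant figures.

Q = 20.2 × 30492 = 6.159×10^5 C
n(e⁻) = 6.159×10^5 / 96500 = 6.382 mol
Fe²⁺ + 2e⁻ → Fe, so theoretical n(Fe) = 3.191 mol → 178.2 g
Efficiency = 164 / 178.2 = 0.9203 = 92.0%

92.0%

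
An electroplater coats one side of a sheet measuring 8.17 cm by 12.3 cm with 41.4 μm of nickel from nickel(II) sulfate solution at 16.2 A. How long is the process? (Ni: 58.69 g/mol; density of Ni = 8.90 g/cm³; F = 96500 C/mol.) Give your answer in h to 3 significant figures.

0.209 h

Plated area = 8.17 × 12.3 = 100.5 cm²
Volume = 100.5 × 41.4×10⁻⁴ cm = 0.4161 cm³
m(Ni) = 0.4161 × 8.90 = 3.703 g
n(Ni) = 3.703 / 58.69 = 0.06309 mol; n(e⁻) = 2 × 0.06309 = 0.1262 mol
Q = 0.1262 × 96500 = 12180 C
t = 12180 / 16.2 = 751.9 s = 0.209 h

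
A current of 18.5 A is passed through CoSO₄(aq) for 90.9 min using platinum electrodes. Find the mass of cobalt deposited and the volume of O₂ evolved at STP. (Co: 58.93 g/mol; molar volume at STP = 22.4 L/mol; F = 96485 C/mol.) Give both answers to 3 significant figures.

Q = 18.5 × 5454 = 1.009×10^5 C; n(e⁻) = 1.009×10^5 / 96485 = 1.046 mol
Cathode: Co²⁺ + 2e⁻ → Co → n(Co) = 1.046/2 = 0.5230 mol → 30.8 g
Anode: 2H₂O → O₂ + 4H⁺ + 4e⁻ → n(O₂) = 1.046/4 = 0.2615 mol → 5.86 L

30.8 g Co; 5.86 L O₂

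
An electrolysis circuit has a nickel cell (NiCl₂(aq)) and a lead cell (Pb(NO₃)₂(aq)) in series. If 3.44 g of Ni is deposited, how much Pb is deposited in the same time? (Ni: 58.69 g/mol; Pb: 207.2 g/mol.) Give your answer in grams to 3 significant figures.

12.1 g

n(Ni) = 3.44 / 58.69 = 0.05861 mol
Ni²⁺ + 2e⁻ → Ni, so n(e⁻) = 2 × 0.05861 = 0.1172 mol
In series, the same 0.1172 mol of electrons flows through the second cell.
Pb²⁺ + 2e⁻ → Pb, so n(Pb) = 0.1172 / 2 = 0.05860 mol
m(Pb) = 0.05860 × 207.2 = 12.1 g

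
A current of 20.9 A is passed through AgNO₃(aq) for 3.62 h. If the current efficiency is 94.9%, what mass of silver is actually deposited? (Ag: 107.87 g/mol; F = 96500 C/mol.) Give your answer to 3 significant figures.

289 g

Q = 20.9 × 13032 = 2.724×10^5 C
n(e⁻) = 2.724×10^5 / 96500 = 2.823 mol
Ag⁺ + e⁻ → Ag, so theoretical m(Ag) = 2.823 × 107.87 = 304.5 g
Actual mass = 94.9% × 304.5 = 289 g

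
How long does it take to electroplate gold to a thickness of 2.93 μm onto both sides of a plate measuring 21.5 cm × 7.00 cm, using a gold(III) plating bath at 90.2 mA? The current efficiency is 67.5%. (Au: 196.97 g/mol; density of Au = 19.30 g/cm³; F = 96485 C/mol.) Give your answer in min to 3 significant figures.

685 min

Plated area = 2 × 21.5 × 7.00 = 301.0 cm²
Volume = 301.0 × 2.93×10⁻⁴ cm = 0.08819 cm³
m(Au) = 0.08819 × 19.30 = 1.702 g
n(Au) = 1.702 / 196.97 = 0.008641 mol; n(e⁻) = 3 × 0.008641 = 0.02592 mol
Q = 0.02592 × 96485 / 0.675 = 3705 C
t = 3705 / 0.0902 = 41080 s = 685 min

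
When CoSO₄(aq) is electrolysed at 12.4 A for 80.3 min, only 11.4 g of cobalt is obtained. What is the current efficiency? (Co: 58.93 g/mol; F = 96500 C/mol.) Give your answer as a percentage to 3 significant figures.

Q = 12.4 × 4818 = 59740 C
n(e⁻) = 59740 / 96500 = 0.6191 mol
Co²⁺ + 2e⁻ → Co, so theoretical n(Co) = 0.3096 mol → 18.24 g
Efficiency = 11.4 / 18.24 = 0.6250 = 62.5%

62.5%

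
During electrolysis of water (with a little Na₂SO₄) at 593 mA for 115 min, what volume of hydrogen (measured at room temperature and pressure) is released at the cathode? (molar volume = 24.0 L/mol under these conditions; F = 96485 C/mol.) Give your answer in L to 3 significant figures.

0.509 L

Q = It = 0.593 × 6900 = 4092 C
n(e⁻) = 4092 / 96485 = 0.04241 mol
2H⁺ + 2e⁻ → H₂, so n(H₂) = 0.04241 / 2 = 0.02121 mol
V = 0.02121 × 24.0 = 0.5090 L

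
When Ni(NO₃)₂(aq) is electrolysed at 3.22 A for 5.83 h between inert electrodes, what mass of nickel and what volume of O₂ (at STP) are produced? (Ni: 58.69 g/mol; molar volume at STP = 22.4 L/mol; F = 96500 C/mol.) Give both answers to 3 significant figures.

Q = 3.22 × 20988 = 67580 C; n(e⁻) = 67580 / 96500 = 0.7003 mol
Cathode: Ni²⁺ + 2e⁻ → Ni → n(Ni) = 0.7003/2 = 0.3502 mol → 20.6 g
Anode: 2H₂O → O₂ + 4H⁺ + 4e⁻ → n(O₂) = 0.7003/4 = 0.1751 mol → 3.92 L

20.6 g Ni; 3.92 L O₂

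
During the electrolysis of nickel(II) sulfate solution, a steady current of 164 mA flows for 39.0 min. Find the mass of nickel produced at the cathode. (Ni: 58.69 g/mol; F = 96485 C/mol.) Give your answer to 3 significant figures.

0.117 g

Charge passed = 0.164 × 2340 = 383.8 C
n(e⁻) = Q/F = 383.8/96485 = 0.003978 mol
Ni²⁺ + 2e⁻ → Ni, so n(Ni) = 0.003978 / 2 = 0.001989 mol
m = 0.001989 × 58.69 = 0.117 g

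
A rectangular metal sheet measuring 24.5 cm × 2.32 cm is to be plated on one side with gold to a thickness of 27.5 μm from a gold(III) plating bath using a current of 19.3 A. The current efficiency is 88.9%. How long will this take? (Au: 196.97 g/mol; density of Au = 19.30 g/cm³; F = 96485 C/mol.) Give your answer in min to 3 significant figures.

Plated area = 24.5 × 2.32 = 56.84 cm²
Volume = 56.84 × 27.5×10⁻⁴ cm = 0.1563 cm³
m(Au) = 0.1563 × 19.30 = 3.017 g
n(Au) = 3.017 / 196.97 = 0.01532 mol; n(e⁻) = 3 × 0.01532 = 0.04596 mol
Q = 0.04596 × 96485 / 0.889 = 4988 C
t = 4988 / 19.3 = 258.4 s = 4.31 min

4.31 min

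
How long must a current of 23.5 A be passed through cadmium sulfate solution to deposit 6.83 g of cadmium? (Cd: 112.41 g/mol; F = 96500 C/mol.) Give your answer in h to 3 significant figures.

n(Cd) = 6.83 / 112.41 = 0.06076 mol
Cd²⁺ + 2e⁻ → Cd, so n(e⁻) = 2 × 0.06076 = 0.1215 mol
Q = 0.1215 × 96500 = 11720 C
t = Q / I = 11720 / 23.5 = 498.7 s = 0.139 h

0.139 h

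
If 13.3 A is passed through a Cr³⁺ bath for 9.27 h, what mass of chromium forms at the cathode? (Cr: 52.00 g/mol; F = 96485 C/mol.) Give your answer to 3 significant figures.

Charge passed = 13.3 × 33372 = 4.438×10^5 C
n(e⁻) = 4.438×10^5 / 96485 = 4.600 mol
Cr³⁺ + 3e⁻ → Cr, so n(Cr) = 4.600 / 3 = 1.533 mol
m = 1.533 × 52.00 = 79.7 g

79.7 g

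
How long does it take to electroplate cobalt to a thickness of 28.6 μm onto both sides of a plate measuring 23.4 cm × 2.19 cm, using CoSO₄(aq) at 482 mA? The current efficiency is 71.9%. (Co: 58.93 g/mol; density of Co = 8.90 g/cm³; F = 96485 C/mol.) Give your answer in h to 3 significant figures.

6.85 h

Plated area = 2 × 23.4 × 2.19 = 102.5 cm²
Volume = 102.5 × 28.6×10⁻⁴ cm = 0.2932 cm³
m(Co) = 0.2932 × 8.90 = 2.609 g
n(Co) = 2.609 / 58.93 = 0.04427 mol; n(e⁻) = 2 × 0.04427 = 0.08854 mol
Q = 0.08854 × 96485 / 0.719 = 11880 C
t = 11880 / 0.482 = 24650 s = 6.85 h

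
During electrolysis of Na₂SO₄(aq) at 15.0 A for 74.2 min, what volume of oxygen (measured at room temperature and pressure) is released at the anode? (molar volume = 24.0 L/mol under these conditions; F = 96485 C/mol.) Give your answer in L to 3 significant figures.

4.15 L

Charge passed = 15.0 × 4452 = 66780 C
n(e⁻) = 66780 / 96485 = 0.6921 mol
2H₂O → O₂ + 4H⁺ + 4e⁻, so n(O₂) = 0.6921 / 4 = 0.1730 mol
V = 0.1730 × 24.0 = 4.152 L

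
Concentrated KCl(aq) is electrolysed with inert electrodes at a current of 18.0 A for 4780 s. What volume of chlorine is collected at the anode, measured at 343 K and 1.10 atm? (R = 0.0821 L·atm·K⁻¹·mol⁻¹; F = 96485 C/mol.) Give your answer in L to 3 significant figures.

11.4 L

Q = It = 18.0 × 4780 = 86040 C
n(e⁻) = Q/F = 86040/96485 = 0.8917 mol
2Cl⁻ → Cl₂ + 2e⁻, so n(Cl₂) = 0.8917 / 2 = 0.4459 mol
V = nRT/P = 0.4459 × 0.0821 × 343 / 1.10 = 11.42 L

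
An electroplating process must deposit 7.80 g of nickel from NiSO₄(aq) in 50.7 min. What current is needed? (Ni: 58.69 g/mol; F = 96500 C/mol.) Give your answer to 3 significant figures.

n(Ni) = 7.80 / 58.69 = 0.1329 mol
Ni²⁺ + 2e⁻ → Ni, so n(e⁻) = 2 × 0.1329 = 0.2658 mol
Q = 0.2658 × 96500 = 25650 C
I = Q / t = 25650 / 3042 s = 8.43 A

8.43 A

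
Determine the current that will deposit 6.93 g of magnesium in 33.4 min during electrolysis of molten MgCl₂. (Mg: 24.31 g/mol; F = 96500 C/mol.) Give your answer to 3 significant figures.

27.5 A

n(Mg) = 6.93 / 24.31 = 0.2851 mol
Mg²⁺ + 2e⁻ → Mg, so n(e⁻) = 2 × 0.2851 = 0.5702 mol
Q = 0.5702 × 96500 = 55020 C
I = Q / t = 55020 / 2004 s = 27.5 A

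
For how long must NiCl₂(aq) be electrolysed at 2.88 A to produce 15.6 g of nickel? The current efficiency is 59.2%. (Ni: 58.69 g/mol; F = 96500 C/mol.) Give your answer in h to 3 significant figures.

n(Ni) = 15.6 / 58.69 = 0.2658 mol
Ni²⁺ + 2e⁻ → Ni, so n(e⁻) = 2 × 0.2658 = 0.5316 mol
Q = 0.5316 × 96500 / 0.592 = 86650 C
t = Q / I = 86650 / 2.88 = 30090 s = 8.36 h

8.36 h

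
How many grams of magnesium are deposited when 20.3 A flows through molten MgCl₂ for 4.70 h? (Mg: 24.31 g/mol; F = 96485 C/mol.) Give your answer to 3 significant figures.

43.3 g

Q = It = 20.3 × 16920 = 3.435×10^5 C
n(e⁻) = Q/F = 3.435×10^5/96485 = 3.560 mol
Mg²⁺ + 2e⁻ → Mg, so n(Mg) = 3.560 / 2 = 1.780 mol
m = 1.780 × 24.31 = 43.3 g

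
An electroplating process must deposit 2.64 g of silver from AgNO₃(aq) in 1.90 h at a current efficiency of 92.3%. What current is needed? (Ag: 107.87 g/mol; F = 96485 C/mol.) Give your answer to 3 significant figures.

0.374 A

n(Ag) = 2.64 / 107.87 = 0.02447 mol
Ag⁺ + e⁻ → Ag, so n(e⁻) = 0.02447 mol
Q = 0.02447 × 96485 / 0.923 = 2558 C
I = Q / t = 2558 / 6840 s = 0.374 A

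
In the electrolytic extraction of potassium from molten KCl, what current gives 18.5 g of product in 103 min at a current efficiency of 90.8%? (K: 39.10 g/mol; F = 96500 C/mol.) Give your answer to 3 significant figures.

n(K) = 18.5 / 39.10 = 0.4731 mol
K⁺ + e⁻ → K, so n(e⁻) = 0.4731 mol
Q = 0.4731 × 96500 / 0.908 = 50280 C
I = Q / t = 50280 / 6180 s = 8.14 A

8.14 A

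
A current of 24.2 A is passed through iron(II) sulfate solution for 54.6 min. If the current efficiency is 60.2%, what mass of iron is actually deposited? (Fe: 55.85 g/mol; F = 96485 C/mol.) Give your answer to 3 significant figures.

Q = 24.2 × 3276 = 79280 C
n(e⁻) = 79280 / 96485 = 0.8217 mol
Fe²⁺ + 2e⁻ → Fe, so theoretical m(Fe) = 0.4109 × 55.85 = 22.95 g
Actual mass = 60.2% × 22.95 = 13.8 g

13.8 g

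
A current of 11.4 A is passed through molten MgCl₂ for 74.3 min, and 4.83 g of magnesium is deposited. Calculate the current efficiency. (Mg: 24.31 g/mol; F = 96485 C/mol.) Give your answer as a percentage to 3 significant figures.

75.4%

Q = 11.4 × 4458 = 50820 C
n(e⁻) = 50820 / 96485 = 0.5267 mol
Mg²⁺ + 2e⁻ → Mg, so theoretical n(Mg) = 0.2634 mol → 6.403 g
Efficiency = 4.83 / 6.403 = 0.7543 = 75.4%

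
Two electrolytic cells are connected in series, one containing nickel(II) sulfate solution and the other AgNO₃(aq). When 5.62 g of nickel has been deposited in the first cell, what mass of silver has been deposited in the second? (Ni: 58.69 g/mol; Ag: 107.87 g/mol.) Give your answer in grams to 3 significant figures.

n(Ni) = 5.62 / 58.69 = 0.09576 mol
Ni²⁺ + 2e⁻ → Ni, so n(e⁻) = 2 × 0.09576 = 0.1915 mol
The cells are in series, so the same charge (and hence the same n(e⁻) = 0.1915 mol) passes through both.
Ag⁺ + e⁻ → Ag, so n(Ag) = 0.1915 mol
m(Ag) = 0.1915 × 107.87 = 20.7 g

20.7 g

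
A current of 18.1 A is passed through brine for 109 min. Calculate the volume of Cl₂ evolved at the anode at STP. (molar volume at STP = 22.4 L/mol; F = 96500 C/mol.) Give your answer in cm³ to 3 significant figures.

Q = 18.1 A × 6540 s = 1.184×10^5 C
n(e⁻) = 1.184×10^5 / 96500 = 1.227 mol
2Cl⁻ → Cl₂ + 2e⁻, so n(Cl₂) = 1.227 / 2 = 0.6135 mol
V = 0.6135 × 22.4 = 13.74 L
= 13700 cm³

13700 cm³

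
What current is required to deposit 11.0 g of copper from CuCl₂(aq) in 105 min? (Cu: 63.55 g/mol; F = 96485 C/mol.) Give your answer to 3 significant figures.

n(Cu) = 11.0 / 63.55 = 0.1731 mol
Cu²⁺ + 2e⁻ → Cu, so n(e⁻) = 2 × 0.1731 = 0.3462 mol
Q = 0.3462 × 96485 = 33400 C
I = Q / t = 33400 / 6300 s = 5.30 A

5.30 A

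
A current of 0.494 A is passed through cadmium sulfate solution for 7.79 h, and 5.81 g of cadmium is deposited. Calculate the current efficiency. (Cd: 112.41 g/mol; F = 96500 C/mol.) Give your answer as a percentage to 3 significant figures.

72.0%

Q = 0.494 × 28044 = 13850 C
n(e⁻) = 13850 / 96500 = 0.1435 mol
Cd²⁺ + 2e⁻ → Cd, so theoretical n(Cd) = 0.07175 mol → 8.065 g
Efficiency = 5.81 / 8.065 = 0.7204 = 72.0%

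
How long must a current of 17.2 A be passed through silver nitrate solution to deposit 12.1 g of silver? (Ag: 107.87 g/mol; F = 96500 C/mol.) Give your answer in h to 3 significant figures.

0.175 h

n(Ag) = 12.1 / 107.87 = 0.1122 mol
Ag⁺ + e⁻ → Ag, so n(e⁻) = 0.1122 mol
Q = 0.1122 × 96500 = 10830 C
t = Q / I = 10830 / 17.2 = 629.7 s = 0.175 h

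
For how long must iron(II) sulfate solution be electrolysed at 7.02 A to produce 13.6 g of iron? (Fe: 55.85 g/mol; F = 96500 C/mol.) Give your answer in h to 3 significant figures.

n(Fe) = 13.6 / 55.85 = 0.2435 mol
Fe²⁺ + 2e⁻ → Fe, so n(e⁻) = 2 × 0.2435 = 0.4870 mol
Q = 0.4870 × 96500 = 47000 C
t = Q / I = 47000 / 7.02 = 6695 s = 1.86 h

1.86 h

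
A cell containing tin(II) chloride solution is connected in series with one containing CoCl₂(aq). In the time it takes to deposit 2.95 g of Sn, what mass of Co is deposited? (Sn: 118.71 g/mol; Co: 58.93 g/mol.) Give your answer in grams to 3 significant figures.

n(Sn) = 2.95 / 118.71 = 0.02485 mol
Sn²⁺ + 2e⁻ → Sn, so n(e⁻) = 2 × 0.02485 = 0.04970 mol
In series, the same 0.04970 mol of electrons flows through the second cell.
Co²⁺ + 2e⁻ → Co, so n(Co) = 0.04970 / 2 = 0.02485 mol
m(Co) = 0.02485 × 58.93 = 1.46 g

1.46 g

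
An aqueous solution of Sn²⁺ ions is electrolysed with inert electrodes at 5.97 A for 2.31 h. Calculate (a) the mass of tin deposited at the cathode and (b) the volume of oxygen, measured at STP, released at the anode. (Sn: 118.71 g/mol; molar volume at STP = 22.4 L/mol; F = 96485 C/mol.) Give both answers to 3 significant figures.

30.5 g Sn; 2.88 L O₂

Q = 5.97 × 8316 = 49650 C; n(e⁻) = 49650 / 96485 = 0.5146 mol
Cathode: Sn²⁺ + 2e⁻ → Sn → n(Sn) = 0.5146/2 = 0.2573 mol → 30.5 g
Anode: 2H₂O → O₂ + 4H⁺ + 4e⁻ → n(O₂) = 0.5146/4 = 0.1287 mol → 2.88 L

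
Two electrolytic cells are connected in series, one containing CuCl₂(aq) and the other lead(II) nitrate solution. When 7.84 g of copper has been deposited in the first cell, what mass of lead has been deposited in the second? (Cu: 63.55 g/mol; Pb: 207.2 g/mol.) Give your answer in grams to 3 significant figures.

n(Cu) = 7.84 / 63.55 = 0.1234 mol
Cu²⁺ + 2e⁻ → Cu, so n(e⁻) = 2 × 0.1234 = 0.2468 mol
Same current for the same time ⇒ same n(e⁻) = 0.2468 mol in both cells.
Pb²⁺ + 2e⁻ → Pb, so n(Pb) = 0.2468 / 2 = 0.1234 mol
m(Pb) = 0.1234 × 207.2 = 25.6 g

25.6 g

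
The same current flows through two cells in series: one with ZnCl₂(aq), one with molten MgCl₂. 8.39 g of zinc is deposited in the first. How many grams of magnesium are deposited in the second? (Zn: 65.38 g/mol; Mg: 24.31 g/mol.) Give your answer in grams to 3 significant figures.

n(Zn) = 8.39 / 65.38 = 0.1283 mol
Zn²⁺ + 2e⁻ → Zn, so n(e⁻) = 2 × 0.1283 = 0.2566 mol
Same current for the same time ⇒ same n(e⁻) = 0.2566 mol in both cells.
Mg²⁺ + 2e⁻ → Mg, so n(Mg) = 0.2566 / 2 = 0.1283 mol
m(Mg) = 0.1283 × 24.31 = 3.12 g

3.12 g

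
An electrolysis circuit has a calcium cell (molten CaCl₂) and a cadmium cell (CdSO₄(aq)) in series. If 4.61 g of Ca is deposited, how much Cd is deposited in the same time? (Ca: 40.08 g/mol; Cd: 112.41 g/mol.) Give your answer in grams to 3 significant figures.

n(Ca) = 4.61 / 40.08 = 0.1150 mol
Ca²⁺ + 2e⁻ → Ca, so n(e⁻) = 2 × 0.1150 = 0.2300 mol
In series, the same 0.2300 mol of electrons flows through the second cell.
Cd²⁺ + 2e⁻ → Cd, so n(Cd) = 0.2300 / 2 = 0.1150 mol
m(Cd) = 0.1150 × 112.41 = 12.9 g

12.9 g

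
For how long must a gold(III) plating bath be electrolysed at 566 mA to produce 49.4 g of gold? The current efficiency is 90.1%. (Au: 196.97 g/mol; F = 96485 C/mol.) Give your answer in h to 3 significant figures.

39.5 h

n(Au) = 49.4 / 196.97 = 0.2508 mol
Au³⁺ + 3e⁻ → Au, so n(e⁻) = 3 × 0.2508 = 0.7524 mol
Q = 0.7524 × 96485 / 0.901 = 80570 C
t = Q / I = 80570 / 0.566 = 1.423×10^5 s = 39.5 h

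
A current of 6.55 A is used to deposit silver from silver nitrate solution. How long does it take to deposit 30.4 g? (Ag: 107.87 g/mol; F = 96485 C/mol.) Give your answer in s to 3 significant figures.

4150 s

n(Ag) = 30.4 / 107.87 = 0.2818 mol
Ag⁺ + e⁻ → Ag, so n(e⁻) = 0.2818 mol
Q = 0.2818 × 96485 = 27190 C
t = Q / I = 27190 / 6.55 = 4151 s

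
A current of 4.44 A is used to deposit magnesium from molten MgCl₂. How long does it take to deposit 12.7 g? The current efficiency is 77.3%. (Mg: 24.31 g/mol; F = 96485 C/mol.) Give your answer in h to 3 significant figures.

n(Mg) = 12.7 / 24.31 = 0.5224 mol
Mg²⁺ + 2e⁻ → Mg, so n(e⁻) = 2 × 0.5224 = 1.045 mol
Q = 1.045 × 96485 / 0.773 = 1.304×10^5 C
t = Q / I = 1.304×10^5 / 4.44 = 29370 s = 8.16 h

8.16 h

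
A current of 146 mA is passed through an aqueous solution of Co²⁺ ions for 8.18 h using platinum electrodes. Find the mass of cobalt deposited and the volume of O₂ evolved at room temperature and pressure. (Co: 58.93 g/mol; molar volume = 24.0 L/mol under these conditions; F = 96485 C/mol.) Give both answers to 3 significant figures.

1.31 g Co; 0.267 L O₂

Q = 0.146 × 29448 = 4299 C; n(e⁻) = 4299 / 96485 = 0.04456 mol
Cathode: Co²⁺ + 2e⁻ → Co → n(Co) = 0.04456/2 = 0.02228 mol → 1.31 g
Anode: 2H₂O → O₂ + 4H⁺ + 4e⁻ → n(O₂) = 0.04456/4 = 0.01114 mol → 0.267 L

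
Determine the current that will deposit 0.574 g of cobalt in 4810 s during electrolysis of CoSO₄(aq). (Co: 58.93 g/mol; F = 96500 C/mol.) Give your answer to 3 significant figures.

0.391 A

n(Co) = 0.574 / 58.93 = 0.009740 mol
Co²⁺ + 2e⁻ → Co, so n(e⁻) = 2 × 0.009740 = 0.01948 mol
Q = 0.01948 × 96500 = 1880 C
I = Q / t = 1880 / 4810 s = 0.391 A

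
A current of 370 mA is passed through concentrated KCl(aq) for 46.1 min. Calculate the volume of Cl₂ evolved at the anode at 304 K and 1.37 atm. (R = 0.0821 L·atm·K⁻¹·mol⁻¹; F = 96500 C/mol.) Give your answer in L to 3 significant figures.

Charge passed = 0.370 × 2766 = 1023 C
n(e⁻) = 1023 / 96500 = 0.01060 mol
2Cl⁻ → Cl₂ + 2e⁻, so n(Cl₂) = 0.01060 / 2 = 0.005300 mol
V = nRT/P = 0.005300 × 0.0821 × 304 / 1.37 = 0.09655 L

0.0966 L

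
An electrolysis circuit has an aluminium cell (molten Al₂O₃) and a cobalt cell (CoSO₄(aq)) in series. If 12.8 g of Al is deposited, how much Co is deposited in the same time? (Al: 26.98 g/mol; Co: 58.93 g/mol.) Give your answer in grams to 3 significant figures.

41.9 g

n(Al) = 12.8 / 26.98 = 0.4744 mol
Al³⁺ + 3e⁻ → Al, so n(e⁻) = 3 × 0.4744 = 1.423 mol
Since the cells are in series, n(e⁻) in the Co cell is also 1.423 mol.
Co²⁺ + 2e⁻ → Co, so n(Co) = 1.423 / 2 = 0.7115 mol
m(Co) = 0.7115 × 58.93 = 41.9 g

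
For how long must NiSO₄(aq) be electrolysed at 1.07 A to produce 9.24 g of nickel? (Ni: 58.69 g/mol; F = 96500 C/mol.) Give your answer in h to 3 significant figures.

n(Ni) = 9.24 / 58.69 = 0.1574 mol
Ni²⁺ + 2e⁻ → Ni, so n(e⁻) = 2 × 0.1574 = 0.3148 mol
Q = 0.3148 × 96500 = 30380 C
t = Q / I = 30380 / 1.07 = 28390 s = 7.89 h

7.89 h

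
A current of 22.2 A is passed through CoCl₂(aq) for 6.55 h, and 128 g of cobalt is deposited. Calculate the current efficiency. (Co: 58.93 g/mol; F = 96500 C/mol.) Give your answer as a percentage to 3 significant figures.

Q = 22.2 × 23580 = 5.235×10^5 C
n(e⁻) = 5.235×10^5 / 96500 = 5.425 mol
Co²⁺ + 2e⁻ → Co, so theoretical n(Co) = 2.713 mol → 159.9 g
Efficiency = 128 / 159.9 = 0.8005 = 80.1%

80.1%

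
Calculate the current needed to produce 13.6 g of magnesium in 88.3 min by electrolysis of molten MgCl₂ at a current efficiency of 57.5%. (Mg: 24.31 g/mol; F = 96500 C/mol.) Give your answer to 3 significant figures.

n(Mg) = 13.6 / 24.31 = 0.5594 mol
Mg²⁺ + 2e⁻ → Mg, so n(e⁻) = 2 × 0.5594 = 1.119 mol
Q = 1.119 × 96500 / 0.575 = 1.878×10^5 C
I = Q / t = 1.878×10^5 / 5298 s = 35.4 A

35.4 A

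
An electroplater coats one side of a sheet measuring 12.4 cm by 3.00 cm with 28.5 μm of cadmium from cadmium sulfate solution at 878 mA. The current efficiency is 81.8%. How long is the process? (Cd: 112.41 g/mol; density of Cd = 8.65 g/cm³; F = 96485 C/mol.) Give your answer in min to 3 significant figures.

36.5 min

Plated area = 12.4 × 3.00 = 37.20 cm²
Volume = 37.20 × 28.5×10⁻⁴ cm = 0.1060 cm³
m(Cd) = 0.1060 × 8.65 = 0.9169 g
n(Cd) = 0.9169 / 112.41 = 0.008157 mol; n(e⁻) = 2 × 0.008157 = 0.01631 mol
Q = 0.01631 × 96485 / 0.818 = 1924 C
t = 1924 / 0.878 = 2191 s = 36.5 min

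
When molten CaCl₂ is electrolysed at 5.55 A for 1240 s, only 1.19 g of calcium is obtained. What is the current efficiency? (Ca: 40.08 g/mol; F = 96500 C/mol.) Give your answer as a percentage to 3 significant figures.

Q = 5.55 × 1240 = 6882 C
n(e⁻) = 6882 / 96500 = 0.07132 mol
Ca²⁺ + 2e⁻ → Ca, so theoretical n(Ca) = 0.03566 mol → 1.429 g
Efficiency = 1.19 / 1.429 = 0.8328 = 83.3%

83.3%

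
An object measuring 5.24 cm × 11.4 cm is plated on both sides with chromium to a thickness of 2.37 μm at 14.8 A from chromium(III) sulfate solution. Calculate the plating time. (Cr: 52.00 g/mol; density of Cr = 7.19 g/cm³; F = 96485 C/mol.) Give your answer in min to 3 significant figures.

Plated area = 2 × 5.24 × 11.4 = 119.5 cm²
Volume = 119.5 × 2.37×10⁻⁴ cm = 0.02832 cm³
m(Cr) = 0.02832 × 7.19 = 0.2036 g
n(Cr) = 0.2036 / 52.00 = 0.003915 mol; n(e⁻) = 3 × 0.003915 = 0.01175 mol
Q = 0.01175 × 96485 = 1134 C
t = 1134 / 14.8 = 76.62 s = 1.28 min

1.28 min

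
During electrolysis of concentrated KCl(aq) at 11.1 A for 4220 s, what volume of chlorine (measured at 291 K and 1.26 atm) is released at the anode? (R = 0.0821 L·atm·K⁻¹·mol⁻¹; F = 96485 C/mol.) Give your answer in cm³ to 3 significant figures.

Q = It = 11.1 × 4220 = 46840 C
n(e⁻) = 46840 / 96485 = 0.4855 mol
2Cl⁻ → Cl₂ + 2e⁻, so n(Cl₂) = 0.4855 / 2 = 0.2428 mol
V = nRT/P = 0.2428 × 0.0821 × 291 / 1.26 = 4.604 L
= 4600 cm³

4600 cm³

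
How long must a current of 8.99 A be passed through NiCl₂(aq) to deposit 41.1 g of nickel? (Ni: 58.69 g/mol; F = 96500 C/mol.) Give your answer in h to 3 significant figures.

n(Ni) = 41.1 / 58.69 = 0.7003 mol
Ni²⁺ + 2e⁻ → Ni, so n(e⁻) = 2 × 0.7003 = 1.401 mol
Q = 1.401 × 96500 = 1.352×10^5 C
t = Q / I = 1.352×10^5 / 8.99 = 15040 s = 4.18 h

4.18 h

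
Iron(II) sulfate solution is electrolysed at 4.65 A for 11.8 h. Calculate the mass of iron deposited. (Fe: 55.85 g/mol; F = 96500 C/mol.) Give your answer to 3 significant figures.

Q = 4.65 A × 42480 s = 1.975×10^5 C
n(e⁻) = Q/F = 1.975×10^5/96500 = 2.047 mol
Fe²⁺ + 2e⁻ → Fe, so n(Fe) = 2.047 / 2 = 1.024 mol
m = 1.024 × 55.85 = 57.2 g

57.2 g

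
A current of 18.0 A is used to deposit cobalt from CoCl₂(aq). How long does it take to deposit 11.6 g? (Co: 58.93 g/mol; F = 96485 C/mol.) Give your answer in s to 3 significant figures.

n(Co) = 11.6 / 58.93 = 0.1968 mol
Co²⁺ + 2e⁻ → Co, so n(e⁻) = 2 × 0.1968 = 0.3936 mol
Q = 0.3936 × 96485 = 37980 C
t = Q / I = 37980 / 18.0 = 2110 s

2110 s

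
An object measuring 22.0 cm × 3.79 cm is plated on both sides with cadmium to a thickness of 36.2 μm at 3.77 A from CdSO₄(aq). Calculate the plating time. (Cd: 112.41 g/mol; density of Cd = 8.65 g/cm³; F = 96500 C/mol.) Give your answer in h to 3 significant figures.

Plated area = 2 × 22.0 × 3.79 = 166.8 cm²
Volume = 166.8 × 36.2×10⁻⁴ cm = 0.6038 cm³
m(Cd) = 0.6038 × 8.65 = 5.223 g
n(Cd) = 5.223 / 112.41 = 0.04646 mol; n(e⁻) = 2 × 0.04646 = 0.09292 mol
Q = 0.09292 × 96500 = 8967 C
t = 8967 / 3.77 = 2379 s = 0.661 h

0.661 h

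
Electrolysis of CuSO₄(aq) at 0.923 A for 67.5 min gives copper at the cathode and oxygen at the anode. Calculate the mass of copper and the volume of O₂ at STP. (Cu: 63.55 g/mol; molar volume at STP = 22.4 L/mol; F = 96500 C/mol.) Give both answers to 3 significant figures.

Q = 0.923 × 4050 = 3738 C; n(e⁻) = 3738 / 96500 = 0.03874 mol
Cathode: Cu²⁺ + 2e⁻ → Cu → n(Cu) = 0.03874/2 = 0.01937 mol → 1.23 g
Anode: 2H₂O → O₂ + 4H⁺ + 4e⁻ → n(O₂) = 0.03874/4 = 0.009685 mol → 0.217 L

1.23 g Cu; 0.217 L O₂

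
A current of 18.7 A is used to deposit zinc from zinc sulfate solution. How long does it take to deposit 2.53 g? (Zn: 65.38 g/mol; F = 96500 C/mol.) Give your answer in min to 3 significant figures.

n(Zn) = 2.53 / 65.38 = 0.03870 mol
Zn²⁺ + 2e⁻ → Zn, so n(e⁻) = 2 × 0.03870 = 0.07740 mol
Q = 0.07740 × 96500 = 7469 C
t = Q / I = 7469 / 18.7 = 399.4 s = 6.66 min

6.66 min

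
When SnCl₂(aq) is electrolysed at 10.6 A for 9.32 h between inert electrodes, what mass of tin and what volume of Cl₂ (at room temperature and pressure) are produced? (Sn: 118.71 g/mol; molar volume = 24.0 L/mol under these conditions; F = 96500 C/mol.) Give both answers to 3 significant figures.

Q = 10.6 × 33552 = 3.557×10^5 C; n(e⁻) = 3.557×10^5 / 96500 = 3.686 mol
Cathode: Sn²⁺ + 2e⁻ → Sn → n(Sn) = 3.686/2 = 1.843 mol → 219 g
Anode: 2Cl⁻ → Cl₂ + 2e⁻ → n(Cl₂) = 3.686/2 = 1.843 mol → 44.2 L

219 g Sn; 44.2 L Cl₂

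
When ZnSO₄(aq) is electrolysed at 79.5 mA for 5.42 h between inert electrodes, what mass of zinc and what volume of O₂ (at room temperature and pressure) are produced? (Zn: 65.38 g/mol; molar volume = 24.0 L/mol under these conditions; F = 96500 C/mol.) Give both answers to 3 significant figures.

Q = 0.0795 × 19512 = 1551 C; n(e⁻) = 1551 / 96500 = 0.01607 mol
Cathode: Zn²⁺ + 2e⁻ → Zn → n(Zn) = 0.01607/2 = 0.008035 mol → 0.525 g
Anode: 2H₂O → O₂ + 4H⁺ + 4e⁻ → n(O₂) = 0.01607/4 = 0.004018 mol → 0.0964 L

0.525 g Zn; 0.0964 L O₂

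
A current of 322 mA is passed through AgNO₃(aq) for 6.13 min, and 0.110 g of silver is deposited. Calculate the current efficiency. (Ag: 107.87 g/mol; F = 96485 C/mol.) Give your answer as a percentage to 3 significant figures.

Q = 0.322 × 367.8 = 118.4 C
n(e⁻) = 118.4 / 96485 = 0.001227 mol
Ag⁺ + e⁻ → Ag, so theoretical n(Ag) = 0.001227 mol → 0.1324 g
Efficiency = 0.110 / 0.1324 = 0.8308 = 83.1%

83.1%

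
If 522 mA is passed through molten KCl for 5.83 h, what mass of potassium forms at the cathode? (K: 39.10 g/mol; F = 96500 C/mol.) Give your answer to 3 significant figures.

4.44 g

Q = It = 0.522 × 20988 = 10960 C
Moles of electrons = 10960 / 96500 = 0.1136 mol
K⁺ + e⁻ → K, so n(K) = 0.1136 mol
m = 0.1136 × 39.10 = 4.44 g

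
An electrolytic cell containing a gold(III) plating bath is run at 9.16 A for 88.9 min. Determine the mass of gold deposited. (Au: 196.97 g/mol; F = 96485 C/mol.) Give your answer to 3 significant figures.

33.2 g

Q = 9.16 A × 5334 s = 48860 C
n(e⁻) = Q/F = 48860/96485 = 0.5064 mol
Au³⁺ + 3e⁻ → Au, so n(Au) = 0.5064 / 3 = 0.1688 mol
m = 0.1688 × 196.97 = 33.2 g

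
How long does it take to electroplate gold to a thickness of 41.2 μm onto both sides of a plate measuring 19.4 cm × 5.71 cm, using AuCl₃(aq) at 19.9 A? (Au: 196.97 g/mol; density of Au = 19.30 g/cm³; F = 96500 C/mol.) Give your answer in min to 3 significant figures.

Plated area = 2 × 19.4 × 5.71 = 221.5 cm²
Volume = 221.5 × 41.2×10⁻⁴ cm = 0.9126 cm³
m(Au) = 0.9126 × 19.30 = 17.61 g
n(Au) = 17.61 / 196.97 = 0.08940 mol; n(e⁻) = 3 × 0.08940 = 0.2682 mol
Q = 0.2682 × 96500 = 25880 C
t = 25880 / 19.9 = 1301 s = 21.7 min

21.7 min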